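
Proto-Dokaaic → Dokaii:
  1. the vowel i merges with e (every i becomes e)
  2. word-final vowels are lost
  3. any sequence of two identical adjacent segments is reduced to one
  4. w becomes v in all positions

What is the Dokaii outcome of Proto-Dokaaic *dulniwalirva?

dulnevalerv

Dokaii: *dulniwalirva > dulnewalerva > dulnewalerv > dulnevalerv  (by vowel merger, apocope, unconditioned shift)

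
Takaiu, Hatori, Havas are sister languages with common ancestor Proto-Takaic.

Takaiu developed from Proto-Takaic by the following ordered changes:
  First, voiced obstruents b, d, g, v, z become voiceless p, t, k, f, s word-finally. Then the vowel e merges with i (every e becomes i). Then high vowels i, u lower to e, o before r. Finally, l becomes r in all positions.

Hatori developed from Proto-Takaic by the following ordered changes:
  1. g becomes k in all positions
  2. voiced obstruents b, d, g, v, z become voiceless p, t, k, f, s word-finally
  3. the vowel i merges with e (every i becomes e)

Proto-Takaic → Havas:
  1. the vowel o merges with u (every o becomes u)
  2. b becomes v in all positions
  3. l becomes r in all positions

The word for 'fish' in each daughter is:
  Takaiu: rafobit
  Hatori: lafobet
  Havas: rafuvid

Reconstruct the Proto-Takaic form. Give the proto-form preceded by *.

*lafobid

Position 1: Takaiu has r, Hatori has l, Havas has r. Hatori preserves l here (none of its changes turn any other segment into l), so the proto-segment is *l.
Position 4: Takaiu has o, Hatori has o, Havas has u. Hatori preserves o here (none of its changes turn any other segment into o), so the proto-segment is *o.
Position 5: Takaiu has b, Hatori has b, Havas has v. Takaiu preserves b here (none of its changes turn any other segment into b), so the proto-segment is *b.
This points to *lafobid. Verify forward in each daughter:
Takaiu: *lafobid > lafobit > rafobit  (by final devoicing, unconditioned shift)
Hatori: *lafobid
  lafobid (rule 1 does not apply)
  lafobid → lafobit   [final devoicing]
  lafobit → lafobet   [vowel merger]
  giving Hatori lafobet.
Havas: *lafobid > lafubid > lafuvid > rafuvid  (by vowel merger, unconditioned shift, unconditioned shift)
*lafobid is the unique common source.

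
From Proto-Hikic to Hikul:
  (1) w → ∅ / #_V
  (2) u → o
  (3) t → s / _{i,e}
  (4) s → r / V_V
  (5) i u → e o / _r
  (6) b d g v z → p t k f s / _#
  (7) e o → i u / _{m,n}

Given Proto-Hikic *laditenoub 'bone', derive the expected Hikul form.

Hikul: *laditenoub > laditenoob > ladisenoob > ladirenoob > laderenoob > laderenoop > laderinoop  (by vowel merger, palatalisation, rhotacism, pre-rhotic lowering, final devoicing, pre-nasal raising)

laderinoop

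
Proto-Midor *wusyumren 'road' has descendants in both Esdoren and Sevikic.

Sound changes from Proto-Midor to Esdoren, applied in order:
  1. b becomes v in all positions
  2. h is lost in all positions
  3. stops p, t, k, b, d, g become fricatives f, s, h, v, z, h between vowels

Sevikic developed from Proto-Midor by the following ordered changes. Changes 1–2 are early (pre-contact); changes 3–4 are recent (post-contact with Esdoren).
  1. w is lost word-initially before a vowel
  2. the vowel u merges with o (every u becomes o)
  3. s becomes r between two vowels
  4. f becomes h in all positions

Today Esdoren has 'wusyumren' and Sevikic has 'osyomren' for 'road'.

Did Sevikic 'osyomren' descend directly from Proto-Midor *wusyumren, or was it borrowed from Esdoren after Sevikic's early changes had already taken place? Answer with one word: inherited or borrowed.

inherited

If inherited, *wusyumren would pass through all of Sevikic's changes:
Sevikic: start from *wusyumren.
  rule 1 (glide loss): wusyumren → usyumren
  rule 2 (vowel merger): usyumren → osyomren
  rule 3: no change — osyomren
  rule 4: no change — osyomren
  ⇒ Sevikic osyomren
If borrowed from Esdoren 'wusyumren' after the early changes, it would undergo only the recent ones:
  rule 3 (rhotacism): no change (wusyumren)
  rule 4 (unconditioned shift): no change (wusyumren)
  ⇒ as a loan: wusyumren
Sevikic 'osyomren' matches the inherited outcome exactly, so it is an inherited cognate, not a loan.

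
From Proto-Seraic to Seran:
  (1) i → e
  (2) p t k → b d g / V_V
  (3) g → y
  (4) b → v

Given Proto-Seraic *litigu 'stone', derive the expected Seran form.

Seran: *litigu > letegu > ledegu > ledeyu  (by vowel merger, intervocalic voicing, unconditioned shift)

ledeyu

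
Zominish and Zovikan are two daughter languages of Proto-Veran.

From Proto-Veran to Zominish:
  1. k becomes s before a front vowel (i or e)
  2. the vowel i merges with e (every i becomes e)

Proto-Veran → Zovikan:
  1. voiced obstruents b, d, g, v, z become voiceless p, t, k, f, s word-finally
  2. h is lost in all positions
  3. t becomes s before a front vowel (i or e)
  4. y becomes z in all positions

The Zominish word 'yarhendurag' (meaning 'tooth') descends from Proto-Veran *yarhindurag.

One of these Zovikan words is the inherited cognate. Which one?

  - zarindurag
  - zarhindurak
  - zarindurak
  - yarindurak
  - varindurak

zarindurak

Zovikan: *yarhindurag > yarhindurak > yarindurak > zarindurak  (by final devoicing, h-loss, unconditioned shift)
Among the options, 'zarindurak' alone shows every Zovikan change applied in order.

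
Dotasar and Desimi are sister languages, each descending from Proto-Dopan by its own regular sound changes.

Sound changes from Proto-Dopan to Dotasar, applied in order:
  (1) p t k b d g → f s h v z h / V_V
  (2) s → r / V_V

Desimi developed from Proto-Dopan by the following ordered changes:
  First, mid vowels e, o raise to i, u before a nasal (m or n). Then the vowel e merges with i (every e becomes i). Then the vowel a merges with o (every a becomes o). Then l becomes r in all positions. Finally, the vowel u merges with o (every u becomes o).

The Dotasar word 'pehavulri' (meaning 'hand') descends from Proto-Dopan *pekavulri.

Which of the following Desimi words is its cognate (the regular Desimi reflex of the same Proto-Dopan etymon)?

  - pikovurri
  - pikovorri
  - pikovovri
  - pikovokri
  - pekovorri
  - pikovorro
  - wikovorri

Desimi: start from *pekavulri.
  rule 1: no change — pekavulri
  rule 2 (vowel merger): pekavulri → pikavulri
  rule 3 (vowel merger): pikavulri → pikovulri
  rule 4 (unconditioned shift): pikovulri → pikovurri
  rule 5 (vowel merger): pikovurri → pikovorri
  ⇒ Desimi pikovorri

pikovorri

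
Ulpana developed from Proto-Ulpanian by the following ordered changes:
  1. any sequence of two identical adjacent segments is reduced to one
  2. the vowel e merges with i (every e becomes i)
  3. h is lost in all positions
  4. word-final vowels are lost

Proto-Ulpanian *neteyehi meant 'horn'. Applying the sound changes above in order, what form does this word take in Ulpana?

nitiyi

Ulpana: *neteyehi
  neteyehi (rule 1 does not apply)
  neteyehi → nitiyihi   [vowel merger]
  nitiyihi → nitiyii   [h-loss]
  nitiyii → nitiyi   [apocope]
  giving Ulpana nitiyi.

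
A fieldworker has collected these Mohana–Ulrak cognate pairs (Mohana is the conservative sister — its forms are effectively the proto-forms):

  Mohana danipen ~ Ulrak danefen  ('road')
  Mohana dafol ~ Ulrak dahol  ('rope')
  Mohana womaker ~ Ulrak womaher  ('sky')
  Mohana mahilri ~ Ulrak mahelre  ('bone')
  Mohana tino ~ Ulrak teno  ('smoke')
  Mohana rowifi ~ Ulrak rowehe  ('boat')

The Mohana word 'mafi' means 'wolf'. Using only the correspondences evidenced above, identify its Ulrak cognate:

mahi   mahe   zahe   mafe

mahe

rowifi ~ rowehe — Mohana f corresponds to Ulrak h between vowels (before a front vowel).
mahilri ~ mahelre, rowifi ~ rowehe — Mohana i corresponds to Ulrak e word-finally.
Applying these to Mohana 'mafi':
  mafi → mahi   (f→h between vowels (before a front vowel))
  mahi → mahe   (i→e word-finally)
So the Ulrak cognate is 'mahe'.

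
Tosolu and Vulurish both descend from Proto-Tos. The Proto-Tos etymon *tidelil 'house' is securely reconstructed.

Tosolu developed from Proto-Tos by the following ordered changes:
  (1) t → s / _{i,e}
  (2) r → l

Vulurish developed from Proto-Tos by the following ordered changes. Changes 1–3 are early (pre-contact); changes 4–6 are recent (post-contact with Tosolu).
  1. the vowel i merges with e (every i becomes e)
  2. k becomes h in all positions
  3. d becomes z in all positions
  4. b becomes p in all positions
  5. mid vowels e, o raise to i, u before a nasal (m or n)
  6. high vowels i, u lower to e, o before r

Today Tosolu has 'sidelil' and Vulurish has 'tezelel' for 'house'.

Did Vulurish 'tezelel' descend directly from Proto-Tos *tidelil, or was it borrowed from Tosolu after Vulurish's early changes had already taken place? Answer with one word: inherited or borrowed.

inherited

If inherited, *tidelil would pass through all of Vulurish's changes:
Vulurish: *tidelil
  tidelil → tedelel   [vowel merger]
  tedelel (rule 2 does not apply)
  tedelel → tezelel   [unconditioned shift]
  tezelel (rule 4 does not apply)
  tezelel (rule 5 does not apply)
  tezelel (rule 6 does not apply)
  giving Vulurish tezelel.
If borrowed from Tosolu 'sidelil' after the early changes, it would undergo only the recent ones:
  rule 4 (unconditioned shift): no change (sidelil)
  rule 5 (pre-nasal raising): no change (sidelil)
  rule 6 (pre-rhotic lowering): no change (sidelil)
  ⇒ as a loan: sidelil
Vulurish 'tezelel' matches the inherited outcome exactly, so it is an inherited cognate, not a loan.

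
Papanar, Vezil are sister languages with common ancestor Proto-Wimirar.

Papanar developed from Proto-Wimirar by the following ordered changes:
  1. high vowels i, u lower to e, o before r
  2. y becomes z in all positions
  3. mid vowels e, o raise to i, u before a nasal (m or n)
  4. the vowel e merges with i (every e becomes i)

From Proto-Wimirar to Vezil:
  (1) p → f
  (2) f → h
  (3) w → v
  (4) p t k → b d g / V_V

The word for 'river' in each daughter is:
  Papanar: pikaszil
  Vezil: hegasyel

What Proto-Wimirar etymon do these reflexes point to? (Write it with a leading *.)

Position 2: Papanar has i, Vezil has e. Vezil preserves e here (none of its changes turn any other segment into e), so the proto-segment is *e.
Position 6: Papanar has z, Vezil has y. Vezil preserves y here (none of its changes turn any other segment into y), so the proto-segment is *y.
Verify the candidate proto-form against each daughter:
Papanar: *pekasyel > pekaszel > pikaszil  (by unconditioned shift, vowel merger)
Vezil: *pekasyel > fekasyel > hekasyel > hegasyel  (by unconditioned shift, unconditioned shift, intervocalic voicing)
Only *pekasyel yields all of Papanar pikaszil, Vezil hegasyel.

*pekasyel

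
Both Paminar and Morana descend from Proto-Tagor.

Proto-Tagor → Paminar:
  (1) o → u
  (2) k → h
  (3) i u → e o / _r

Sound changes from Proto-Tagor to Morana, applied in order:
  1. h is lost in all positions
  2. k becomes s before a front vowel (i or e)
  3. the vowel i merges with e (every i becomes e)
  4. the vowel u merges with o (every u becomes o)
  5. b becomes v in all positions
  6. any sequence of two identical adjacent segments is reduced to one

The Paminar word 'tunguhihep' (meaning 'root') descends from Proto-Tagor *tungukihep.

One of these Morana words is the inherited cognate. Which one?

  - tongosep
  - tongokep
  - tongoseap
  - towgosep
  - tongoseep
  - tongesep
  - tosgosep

tongosep

Morana: *tungukihep > tungukiep > tungusiep > tunguseep > tongoseep > tongosep  (by h-loss, palatalisation, vowel merger, vowel merger, degemination)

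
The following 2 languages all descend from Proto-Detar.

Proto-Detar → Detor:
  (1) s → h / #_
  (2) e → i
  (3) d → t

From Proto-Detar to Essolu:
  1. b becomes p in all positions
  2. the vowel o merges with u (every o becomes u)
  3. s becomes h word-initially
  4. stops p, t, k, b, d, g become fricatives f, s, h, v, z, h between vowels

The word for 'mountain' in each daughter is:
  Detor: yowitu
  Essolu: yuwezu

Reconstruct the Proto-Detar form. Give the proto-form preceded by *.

*yowedu

Position 2: Detor has o, Essolu has u. Detor preserves o here (none of its changes turn any other segment into o), so the proto-segment is *o.
Position 4: Detor has i, Essolu has e. Essolu preserves e here (none of its changes turn any other segment into e), so the proto-segment is *e.
Continuing position by position gives *yowedu; check it forward:
Detor: start from *yowedu.
  rule 1: no change — yowedu
  rule 2 (vowel merger): yowedu → yowidu
  rule 3 (unconditioned shift): yowidu → yowitu
  ⇒ Detor yowitu
Essolu: *yowedu
  yowedu (rule 1 does not apply)
  yowedu → yuwedu   [vowel merger]
  yuwedu (rule 3 does not apply)
  yuwedu → yuwezu   [intervocalic lenition]
  giving Essolu yuwezu.
*yowedu is the unique common source.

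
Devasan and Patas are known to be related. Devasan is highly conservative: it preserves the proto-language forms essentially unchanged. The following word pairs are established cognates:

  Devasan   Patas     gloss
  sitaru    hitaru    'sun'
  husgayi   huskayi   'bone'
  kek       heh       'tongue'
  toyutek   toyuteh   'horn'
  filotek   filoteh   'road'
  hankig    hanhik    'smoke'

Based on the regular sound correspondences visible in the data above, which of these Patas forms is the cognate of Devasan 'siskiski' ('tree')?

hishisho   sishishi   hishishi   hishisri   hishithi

hishishi

sitaru ~ hitaru — Devasan s corresponds to Patas h word-initially before a front vowel.
hankig ~ hanhik — Devasan k corresponds to Patas h after a consonant, before a front vowel.
Applying these to Devasan 'siskiski':
  siskiski → hiskiski   (s→h word-initially before a front vowel)
  hiskiski → hishiski   (k→h after a consonant, before a front vowel)
  hishiski → hishishi   (k→h after a consonant, before a front vowel)
So the Patas cognate is 'hishishi'.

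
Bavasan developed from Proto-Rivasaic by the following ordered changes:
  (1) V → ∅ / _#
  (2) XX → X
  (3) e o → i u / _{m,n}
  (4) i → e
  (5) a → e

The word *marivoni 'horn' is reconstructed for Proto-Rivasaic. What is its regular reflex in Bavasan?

merevun

Bavasan: *marivoni > marivon > marivun > marevun > merevun  (by apocope, pre-nasal raising, vowel merger, vowel merger)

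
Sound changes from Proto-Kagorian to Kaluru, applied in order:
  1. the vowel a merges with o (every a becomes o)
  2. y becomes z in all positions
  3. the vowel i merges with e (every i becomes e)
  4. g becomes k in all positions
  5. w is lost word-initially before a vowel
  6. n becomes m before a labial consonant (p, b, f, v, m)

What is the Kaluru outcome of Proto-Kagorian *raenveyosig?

Kaluru: *raenveyosig > roenveyosig > roenvezosig > roenvezoseg > roenvezosek > roemvezosek  (by vowel merger, unconditioned shift, vowel merger, unconditioned shift, nasal place assimilation)

roemvezosek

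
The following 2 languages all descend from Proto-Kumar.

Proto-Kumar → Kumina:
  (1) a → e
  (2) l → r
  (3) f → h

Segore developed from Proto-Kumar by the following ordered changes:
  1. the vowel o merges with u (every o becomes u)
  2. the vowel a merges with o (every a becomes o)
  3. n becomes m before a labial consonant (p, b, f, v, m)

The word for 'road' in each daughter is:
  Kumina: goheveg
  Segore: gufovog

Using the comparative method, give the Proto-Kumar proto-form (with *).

Position 3: Kumina has h, Segore has f. Segore preserves f here (none of its changes turn any other segment into f), so the proto-segment is *f.
Position 6: Kumina has e, Segore has o. In Segore, o can only continue *a, so the proto-segment is *a.
Position 2: Kumina has o, Segore has u. Kumina preserves o here (none of its changes turn any other segment into o), so the proto-segment is *o.
Continuing position by position gives *gofavag; check it forward:
Kumina: *gofavag
  gofavag → gofeveg   [vowel merger]
  gofeveg (rule 2 does not apply)
  gofeveg → goheveg   [unconditioned shift]
  giving Kumina goheveg.
Segore: *gofavag > gufavag > gufovog  (by vowel merger, vowel merger)
No other proto-form is consistent with every reflex, so the reconstruction is *gofavag.

*gofavag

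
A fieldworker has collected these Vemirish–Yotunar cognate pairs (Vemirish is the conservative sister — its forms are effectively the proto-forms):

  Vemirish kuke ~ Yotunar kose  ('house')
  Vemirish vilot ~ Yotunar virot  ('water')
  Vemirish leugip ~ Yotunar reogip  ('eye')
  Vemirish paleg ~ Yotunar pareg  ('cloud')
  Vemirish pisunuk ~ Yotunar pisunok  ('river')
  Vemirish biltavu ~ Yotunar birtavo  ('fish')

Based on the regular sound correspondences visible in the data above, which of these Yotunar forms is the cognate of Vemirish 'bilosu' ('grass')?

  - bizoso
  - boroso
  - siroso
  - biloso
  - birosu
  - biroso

vilot ~ virot — Vemirish l corresponds to Yotunar r between vowels (before a back vowel).
biltavu ~ birtavo — Vemirish u corresponds to Yotunar o word-finally.
Applying these to Vemirish 'bilosu':
  bilosu → birosu   (l→r between vowels (before a back vowel))
  birosu → biroso   (u→o word-finally)
So the Yotunar cognate is 'biroso'.

biroso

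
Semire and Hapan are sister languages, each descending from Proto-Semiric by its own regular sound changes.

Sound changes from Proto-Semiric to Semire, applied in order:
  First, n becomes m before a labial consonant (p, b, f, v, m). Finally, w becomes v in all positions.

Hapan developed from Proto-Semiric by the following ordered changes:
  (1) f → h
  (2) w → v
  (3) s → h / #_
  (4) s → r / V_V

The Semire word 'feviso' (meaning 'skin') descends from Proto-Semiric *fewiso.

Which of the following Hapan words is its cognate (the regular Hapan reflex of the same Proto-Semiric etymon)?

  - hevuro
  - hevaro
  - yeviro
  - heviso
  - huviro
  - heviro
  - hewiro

Hapan: *fewiso > hewiso > heviso > heviro  (by unconditioned shift, unconditioned shift, rhotacism)
Among the options, 'heviro' alone shows every Hapan change applied in order.

heviro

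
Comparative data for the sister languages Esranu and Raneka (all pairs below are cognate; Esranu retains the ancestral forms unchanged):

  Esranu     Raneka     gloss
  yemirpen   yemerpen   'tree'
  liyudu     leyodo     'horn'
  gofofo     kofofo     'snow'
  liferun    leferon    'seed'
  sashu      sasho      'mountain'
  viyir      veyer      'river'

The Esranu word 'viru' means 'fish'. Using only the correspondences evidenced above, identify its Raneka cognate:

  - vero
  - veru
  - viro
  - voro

yemirpen ~ yemerpen, viyir ~ veyer — Esranu i corresponds to Raneka e after a consonant, before r.
liyudu ~ leyodo, sashu ~ sasho — Esranu u corresponds to Raneka o word-finally.
Applying these to Esranu 'viru':
  viru → veru   (i→e after a consonant, before r)
  veru → vero   (u→o word-finally)
So the Raneka cognate is 'vero'.

vero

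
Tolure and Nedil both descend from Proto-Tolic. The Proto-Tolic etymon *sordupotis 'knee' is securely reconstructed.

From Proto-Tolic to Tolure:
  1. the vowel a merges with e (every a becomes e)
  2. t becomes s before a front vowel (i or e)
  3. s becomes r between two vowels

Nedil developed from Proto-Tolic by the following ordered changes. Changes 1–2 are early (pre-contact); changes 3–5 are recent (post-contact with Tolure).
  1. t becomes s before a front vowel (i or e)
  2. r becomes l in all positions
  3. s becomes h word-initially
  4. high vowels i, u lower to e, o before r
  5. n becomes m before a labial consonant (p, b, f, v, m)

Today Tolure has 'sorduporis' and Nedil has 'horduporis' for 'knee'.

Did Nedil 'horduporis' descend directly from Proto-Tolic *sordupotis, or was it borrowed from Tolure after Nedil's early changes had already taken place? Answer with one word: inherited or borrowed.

If inherited, *sordupotis would pass through all of Nedil's changes:
Nedil: *sordupotis > sorduposis > solduposis > holduposis  (by palatalisation, unconditioned shift, debuccalisation)
If borrowed from Tolure 'sorduporis' after the early changes, it would undergo only the recent ones:
  rule 3 (debuccalisation): sorduporis → horduporis
  rule 4 (pre-rhotic lowering): no change (horduporis)
  rule 5 (nasal place assimilation): no change (horduporis)
  ⇒ as a loan: horduporis
Nedil 'horduporis' matches the loan outcome 'horduporis', not the inherited 'holduposis' — it skipped the early Nedil changes, so it was borrowed from Tolure.

borrowed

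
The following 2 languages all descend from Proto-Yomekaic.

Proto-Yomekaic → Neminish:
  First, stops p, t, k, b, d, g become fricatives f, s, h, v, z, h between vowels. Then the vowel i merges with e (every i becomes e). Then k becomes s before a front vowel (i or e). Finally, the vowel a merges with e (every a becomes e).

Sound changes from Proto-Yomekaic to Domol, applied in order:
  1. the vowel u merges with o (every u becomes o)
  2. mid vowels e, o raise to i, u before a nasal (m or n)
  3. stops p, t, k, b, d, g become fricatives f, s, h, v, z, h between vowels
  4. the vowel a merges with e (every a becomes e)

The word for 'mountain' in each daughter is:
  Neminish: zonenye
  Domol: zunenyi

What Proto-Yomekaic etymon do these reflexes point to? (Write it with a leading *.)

Position 4: Neminish has e, Domol has e. Taking the neighbouring segments as reconstructed: Neminish e could go back to *a or *e or *i; Domol e can only go back to *a — the one source consistent with every daughter is *a.
Position 7: Neminish has e, Domol has i. Taking the neighbouring segments as reconstructed: Neminish e could go back to *a or *e or *i; Domol i can only go back to *i — the one source consistent with every daughter is *i.
Position 2: Neminish has o, Domol has u. Neminish preserves o here (none of its changes turn any other segment into o), so the proto-segment is *o.
The remaining positions agree across the daughters. Check the candidate against every language:
Neminish: *zonanyi
  zonanyi (rule 1 does not apply)
  zonanyi → zonanye   [vowel merger]
  zonanye (rule 3 does not apply)
  zonanye → zonenye   [vowel merger]
  giving Neminish zonenye.
Domol: *zonanyi
  zonanyi (rule 1 does not apply)
  zonanyi → zunanyi   [pre-nasal raising]
  zunanyi (rule 3 does not apply)
  zunanyi → zunenyi   [vowel merger]
  giving Domol zunenyi.
*zonanyi is the unique common source.

*zonanyi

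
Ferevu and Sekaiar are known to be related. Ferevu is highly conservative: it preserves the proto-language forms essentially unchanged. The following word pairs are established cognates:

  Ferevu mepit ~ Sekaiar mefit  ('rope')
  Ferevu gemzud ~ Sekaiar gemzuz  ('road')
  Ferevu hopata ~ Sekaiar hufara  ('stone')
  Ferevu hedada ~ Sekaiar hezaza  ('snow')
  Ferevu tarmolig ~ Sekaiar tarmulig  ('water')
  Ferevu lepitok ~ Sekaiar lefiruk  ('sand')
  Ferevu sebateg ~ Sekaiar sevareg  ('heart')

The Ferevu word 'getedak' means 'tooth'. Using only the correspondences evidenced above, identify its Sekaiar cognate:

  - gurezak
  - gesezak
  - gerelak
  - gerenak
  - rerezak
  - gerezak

gerezak

sebateg ~ sevareg — Ferevu t corresponds to Sekaiar r between vowels (before a front vowel).
hedada ~ hezaza — Ferevu d corresponds to Sekaiar z between vowels (before a back vowel).
Applying these to Ferevu 'getedak':
  getedak → geredak   (t→r between vowels (before a front vowel))
  geredak → gerezak   (d→z between vowels (before a back vowel))
So the Sekaiar cognate is 'gerezak'.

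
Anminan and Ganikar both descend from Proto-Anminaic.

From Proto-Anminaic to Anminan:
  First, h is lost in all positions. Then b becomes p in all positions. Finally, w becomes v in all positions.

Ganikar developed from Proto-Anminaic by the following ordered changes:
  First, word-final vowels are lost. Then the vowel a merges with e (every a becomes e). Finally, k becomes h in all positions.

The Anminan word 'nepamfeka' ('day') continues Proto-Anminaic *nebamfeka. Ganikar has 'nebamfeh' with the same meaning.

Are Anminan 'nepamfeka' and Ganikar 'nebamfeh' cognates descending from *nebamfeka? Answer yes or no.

Derive the expected Ganikar reflex of *nebamfeka:
Ganikar: *nebamfeka
  nebamfeka → nebamfek   [apocope]
  nebamfek → nebemfek   [vowel merger]
  nebemfek → nebemfeh   [unconditioned shift]
  giving Ganikar nebemfeh.
The regular Ganikar reflex would be 'nebemfeh', but the attested form is 'nebamfeh'. The correspondence is irregular, so they are not cognates (the Ganikar form has a different source).

no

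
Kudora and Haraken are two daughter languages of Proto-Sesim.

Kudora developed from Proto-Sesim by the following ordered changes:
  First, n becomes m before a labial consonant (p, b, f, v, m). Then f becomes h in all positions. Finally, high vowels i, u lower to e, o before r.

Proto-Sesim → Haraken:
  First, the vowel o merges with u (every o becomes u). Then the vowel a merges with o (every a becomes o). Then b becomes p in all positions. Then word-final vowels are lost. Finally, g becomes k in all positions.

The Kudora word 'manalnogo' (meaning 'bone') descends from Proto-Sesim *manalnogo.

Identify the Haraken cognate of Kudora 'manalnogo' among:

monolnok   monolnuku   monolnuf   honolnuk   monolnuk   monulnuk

Haraken: *manalnogo
  manalnogo → manalnugu   [vowel merger]
  manalnugu → monolnugu   [vowel merger]
  monolnugu (rule 3 does not apply)
  monolnugu → monolnug   [apocope]
  monolnug → monolnuk   [unconditioned shift]
  giving Haraken monolnuk.

monolnuk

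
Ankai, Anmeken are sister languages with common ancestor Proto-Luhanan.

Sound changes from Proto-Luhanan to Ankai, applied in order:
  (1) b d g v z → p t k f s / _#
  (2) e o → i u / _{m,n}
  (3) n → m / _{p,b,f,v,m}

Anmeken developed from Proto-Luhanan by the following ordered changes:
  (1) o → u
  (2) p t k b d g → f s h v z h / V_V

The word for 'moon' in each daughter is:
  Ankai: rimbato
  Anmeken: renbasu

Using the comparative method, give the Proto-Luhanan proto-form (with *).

Position 6: Ankai has t, Anmeken has s. Taking the neighbouring segments as reconstructed: Ankai t can only go back to *t; Anmeken s could go back to *t or *s — the one source consistent with every daughter is *t.
Position 7: Ankai has o, Anmeken has u. Ankai preserves o here (none of its changes turn any other segment into o), so the proto-segment is *o.
Continuing position by position gives *renbato; check it forward:
Ankai: start from *renbato.
  rule 1: no change — renbato
  rule 2 (pre-nasal raising): renbato → rinbato
  rule 3 (nasal place assimilation): rinbato → rimbato
  ⇒ Ankai rimbato
Anmeken: start from *renbato.
  rule 1 (vowel merger): renbato → renbatu
  rule 2 (intervocalic lenition): renbatu → renbasu
  ⇒ Anmeken renbasu
*renbato is the unique common source.

*renbato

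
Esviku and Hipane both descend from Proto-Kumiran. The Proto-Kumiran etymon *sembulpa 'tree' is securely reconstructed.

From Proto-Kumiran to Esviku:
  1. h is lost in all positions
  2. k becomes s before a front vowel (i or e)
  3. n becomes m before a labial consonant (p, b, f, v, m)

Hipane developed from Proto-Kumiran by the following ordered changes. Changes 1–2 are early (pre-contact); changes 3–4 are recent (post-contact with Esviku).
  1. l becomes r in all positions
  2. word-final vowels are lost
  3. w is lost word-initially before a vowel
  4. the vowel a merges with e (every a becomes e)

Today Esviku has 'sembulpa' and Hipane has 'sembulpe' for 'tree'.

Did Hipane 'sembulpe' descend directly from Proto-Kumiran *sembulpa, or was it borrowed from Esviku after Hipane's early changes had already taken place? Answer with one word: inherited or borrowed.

borrowed

If inherited, *sembulpa would pass through all of Hipane's changes:
Hipane: start from *sembulpa.
  rule 1 (unconditioned shift): sembulpa → semburpa
  rule 2 (apocope): semburpa → semburp
  rule 3: no change — semburp
  rule 4: no change — semburp
  ⇒ Hipane semburp
If borrowed from Esviku 'sembulpa' after the early changes, it would undergo only the recent ones:
  rule 3 (glide loss): no change (sembulpa)
  rule 4 (vowel merger): sembulpa → sembulpe
  ⇒ as a loan: sembulpe
Hipane 'sembulpe' matches the loan outcome 'sembulpe', not the inherited 'semburp' — it skipped the early Hipane changes, so it was borrowed from Esviku.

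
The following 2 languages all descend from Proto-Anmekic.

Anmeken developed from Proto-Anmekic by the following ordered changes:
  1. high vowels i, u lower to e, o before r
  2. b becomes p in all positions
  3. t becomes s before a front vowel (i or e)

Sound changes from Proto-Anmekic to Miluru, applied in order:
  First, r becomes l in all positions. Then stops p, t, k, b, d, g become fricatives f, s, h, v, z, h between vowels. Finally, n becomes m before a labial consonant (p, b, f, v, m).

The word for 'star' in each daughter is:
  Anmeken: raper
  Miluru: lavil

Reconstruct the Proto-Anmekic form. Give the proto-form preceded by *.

Position 5: Anmeken has r, Miluru has l. Anmeken preserves r here (none of its changes turn any other segment into r), so the proto-segment is *r.
Position 1: Anmeken has r, Miluru has l. Anmeken preserves r here (none of its changes turn any other segment into r), so the proto-segment is *r.
This points to *rabir. Verify forward in each daughter:
Anmeken: *rabir > raber > raper  (by pre-rhotic lowering, unconditioned shift)
Miluru: *rabir > labil > lavil  (by unconditioned shift, intervocalic lenition)
*rabir is the unique common source.

*rabir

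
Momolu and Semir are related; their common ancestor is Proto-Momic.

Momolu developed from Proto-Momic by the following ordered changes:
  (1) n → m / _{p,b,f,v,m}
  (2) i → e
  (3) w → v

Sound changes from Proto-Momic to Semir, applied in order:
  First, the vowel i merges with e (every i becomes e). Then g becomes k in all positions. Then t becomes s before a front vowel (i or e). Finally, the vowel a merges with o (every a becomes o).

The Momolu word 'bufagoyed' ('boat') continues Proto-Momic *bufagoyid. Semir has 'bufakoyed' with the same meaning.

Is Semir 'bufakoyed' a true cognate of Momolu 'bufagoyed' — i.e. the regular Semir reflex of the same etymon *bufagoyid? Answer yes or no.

no

Derive the expected Semir reflex of *bufagoyid:
Semir: *bufagoyid > bufagoyed > bufakoyed > bufokoyed  (by vowel merger, unconditioned shift, vowel merger)
The regular Semir reflex would be 'bufokoyed', but the attested form is 'bufakoyed'. The correspondence is irregular, so they are not cognates (the Semir form has a different source).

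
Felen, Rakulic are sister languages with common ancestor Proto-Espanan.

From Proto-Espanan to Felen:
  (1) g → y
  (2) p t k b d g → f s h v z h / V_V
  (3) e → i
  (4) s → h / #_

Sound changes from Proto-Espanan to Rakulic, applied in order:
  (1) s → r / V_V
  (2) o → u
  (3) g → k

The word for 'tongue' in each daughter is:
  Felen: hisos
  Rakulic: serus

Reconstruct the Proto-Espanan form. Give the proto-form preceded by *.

*sesos

Position 2: Felen has i, Rakulic has e. Rakulic preserves e here (none of its changes turn any other segment into e), so the proto-segment is *e.
Position 4: Felen has o, Rakulic has u. Felen preserves o here (none of its changes turn any other segment into o), so the proto-segment is *o.
Position 1: Felen has h, Rakulic has s. Rakulic preserves s here (none of its changes turn any other segment into s), so the proto-segment is *s.
This points to *sesos. Verify forward in each daughter:
Felen: *sesos > sisos > hisos  (by vowel merger, debuccalisation)
Rakulic: *sesos > seros > serus  (by rhotacism, vowel merger)
No other proto-form is consistent with every reflex, so the reconstruction is *sesos.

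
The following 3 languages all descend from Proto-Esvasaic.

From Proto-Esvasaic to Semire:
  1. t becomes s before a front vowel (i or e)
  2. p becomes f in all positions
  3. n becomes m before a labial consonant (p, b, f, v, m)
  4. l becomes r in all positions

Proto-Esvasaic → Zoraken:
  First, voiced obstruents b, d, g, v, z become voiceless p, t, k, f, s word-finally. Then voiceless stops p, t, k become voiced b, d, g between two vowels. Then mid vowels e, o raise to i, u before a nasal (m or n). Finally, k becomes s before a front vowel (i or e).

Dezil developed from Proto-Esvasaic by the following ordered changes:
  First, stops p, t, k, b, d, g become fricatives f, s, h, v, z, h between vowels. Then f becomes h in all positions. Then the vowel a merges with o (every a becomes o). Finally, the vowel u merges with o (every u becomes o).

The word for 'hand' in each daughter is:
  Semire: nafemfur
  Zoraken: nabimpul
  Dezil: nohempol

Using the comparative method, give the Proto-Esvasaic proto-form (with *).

*napempul

Position 6: Semire has f, Zoraken has p, Dezil has p. Dezil preserves p here (none of its changes turn any other segment into p), so the proto-segment is *p.
Position 7: Semire has u, Zoraken has u, Dezil has o. Semire preserves u here (none of its changes turn any other segment into u), so the proto-segment is *u.
This points to *napempul. Verify forward in each daughter:
Semire: *napempul
  napempul (rule 1 does not apply)
  napempul → nafemful   [unconditioned shift]
  nafemful (rule 3 does not apply)
  nafemful → nafemfur   [unconditioned shift]
  giving Semire nafemfur.
Zoraken: start from *napempul.
  rule 1: no change — napempul
  rule 2 (intervocalic voicing): napempul → nabempul
  rule 3 (pre-nasal raising): nabempul → nabimpul
  rule 4: no change — nabimpul
  ⇒ Zoraken nabimpul
Dezil: *napempul
  napempul → nafempul   [intervocalic lenition]
  nafempul → nahempul   [unconditioned shift]
  nahempul → nohempul   [vowel merger]
  nohempul → nohempol   [vowel merger]
  giving Dezil nohempol.
Only *napempul yields all of Semire nafemfur, Zoraken nabimpul, Dezil nohempol.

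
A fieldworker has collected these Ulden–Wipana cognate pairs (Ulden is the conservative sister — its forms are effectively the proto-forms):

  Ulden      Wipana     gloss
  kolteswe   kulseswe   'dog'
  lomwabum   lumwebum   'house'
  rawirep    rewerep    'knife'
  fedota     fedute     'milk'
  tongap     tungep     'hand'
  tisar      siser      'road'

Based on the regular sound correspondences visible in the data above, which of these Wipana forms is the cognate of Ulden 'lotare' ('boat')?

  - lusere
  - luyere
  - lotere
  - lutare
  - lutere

lutere

kolteswe ~ kulseswe, fedota ~ fedute — Ulden o corresponds to Wipana u after a consonant, before a consonant other than r, m, n, p, b, f, v.
tisar ~ siser — Ulden a corresponds to Wipana e after a consonant, before r.
Applying these to Ulden 'lotare':
  lotare → lutare   (o→u after a consonant, before a consonant other than r, m, n, p, b, f, v)
  lutare → lutere   (a→e after a consonant, before r)
So the Wipana cognate is 'lutere'.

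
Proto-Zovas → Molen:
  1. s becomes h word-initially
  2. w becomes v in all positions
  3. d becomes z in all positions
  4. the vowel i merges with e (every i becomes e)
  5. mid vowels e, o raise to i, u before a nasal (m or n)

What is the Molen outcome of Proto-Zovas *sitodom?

hetozum

Molen: *sitodom > hitodom > hitozom > hetozom > hetozum  (by debuccalisation, unconditioned shift, vowel merger, pre-nasal raising)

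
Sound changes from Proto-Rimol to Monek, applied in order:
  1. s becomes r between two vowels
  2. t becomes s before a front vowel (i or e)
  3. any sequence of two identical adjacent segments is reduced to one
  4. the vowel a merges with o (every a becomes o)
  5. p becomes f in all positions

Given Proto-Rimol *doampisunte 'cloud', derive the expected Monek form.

doomfirunse

Monek: *doampisunte
  doampisunte → doampirunte   [rhotacism]
  doampirunte → doampirunse   [palatalisation]
  doampirunse (rule 3 does not apply)
  doampirunse → doompirunse   [vowel merger]
  doompirunse → doomfirunse   [unconditioned shift]
  giving Monek doomfirunse.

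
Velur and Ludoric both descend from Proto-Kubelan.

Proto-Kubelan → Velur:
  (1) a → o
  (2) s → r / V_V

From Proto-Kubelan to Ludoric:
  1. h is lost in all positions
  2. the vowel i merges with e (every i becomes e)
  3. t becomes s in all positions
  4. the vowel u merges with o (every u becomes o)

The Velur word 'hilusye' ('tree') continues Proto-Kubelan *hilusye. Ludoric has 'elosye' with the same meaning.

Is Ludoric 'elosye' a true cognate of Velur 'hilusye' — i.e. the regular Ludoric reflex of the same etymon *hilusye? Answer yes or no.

yes

Derive the expected Ludoric reflex of *hilusye:
Ludoric: *hilusye > ilusye > elusye > elosye  (by h-loss, vowel merger, vowel merger)
Ludoric 'elosye' matches the regular reflex exactly, so the pair is cognate.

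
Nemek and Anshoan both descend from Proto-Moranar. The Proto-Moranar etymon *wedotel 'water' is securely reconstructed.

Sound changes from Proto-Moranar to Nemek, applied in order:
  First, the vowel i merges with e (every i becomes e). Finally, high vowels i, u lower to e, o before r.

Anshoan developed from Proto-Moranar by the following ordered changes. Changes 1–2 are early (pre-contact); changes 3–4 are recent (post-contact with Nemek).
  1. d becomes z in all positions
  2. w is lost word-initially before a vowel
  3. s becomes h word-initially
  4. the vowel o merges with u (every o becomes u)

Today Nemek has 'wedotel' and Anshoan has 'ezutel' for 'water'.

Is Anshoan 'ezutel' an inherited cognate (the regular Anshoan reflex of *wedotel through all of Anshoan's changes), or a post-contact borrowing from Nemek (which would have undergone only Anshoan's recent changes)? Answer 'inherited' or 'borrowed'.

If inherited, *wedotel would pass through all of Anshoan's changes:
Anshoan: *wedotel
  wedotel → wezotel   [unconditioned shift]
  wezotel → ezotel   [glide loss]
  ezotel (rule 3 does not apply)
  ezotel → ezutel   [vowel merger]
  giving Anshoan ezutel.
If borrowed from Nemek 'wedotel' after the early changes, it would undergo only the recent ones:
  rule 3 (debuccalisation): no change (wedotel)
  rule 4 (vowel merger): wedotel → wedutel
  ⇒ as a loan: wedutel
Anshoan 'ezutel' matches the inherited outcome exactly, so it is an inherited cognate, not a loan.

inherited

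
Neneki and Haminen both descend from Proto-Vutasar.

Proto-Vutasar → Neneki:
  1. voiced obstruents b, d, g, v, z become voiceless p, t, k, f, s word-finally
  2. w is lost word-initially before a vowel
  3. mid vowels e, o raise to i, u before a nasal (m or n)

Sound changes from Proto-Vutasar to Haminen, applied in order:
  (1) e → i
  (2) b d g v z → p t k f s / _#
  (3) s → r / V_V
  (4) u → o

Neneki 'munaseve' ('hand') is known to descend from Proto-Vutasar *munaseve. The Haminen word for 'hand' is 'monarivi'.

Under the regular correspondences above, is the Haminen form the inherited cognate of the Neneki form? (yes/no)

Derive the expected Haminen reflex of *munaseve:
Haminen: *munaseve > munasivi > munarivi > monarivi  (by vowel merger, rhotacism, vowel merger)
Haminen 'monarivi' matches the regular reflex exactly, so the pair is cognate.

yes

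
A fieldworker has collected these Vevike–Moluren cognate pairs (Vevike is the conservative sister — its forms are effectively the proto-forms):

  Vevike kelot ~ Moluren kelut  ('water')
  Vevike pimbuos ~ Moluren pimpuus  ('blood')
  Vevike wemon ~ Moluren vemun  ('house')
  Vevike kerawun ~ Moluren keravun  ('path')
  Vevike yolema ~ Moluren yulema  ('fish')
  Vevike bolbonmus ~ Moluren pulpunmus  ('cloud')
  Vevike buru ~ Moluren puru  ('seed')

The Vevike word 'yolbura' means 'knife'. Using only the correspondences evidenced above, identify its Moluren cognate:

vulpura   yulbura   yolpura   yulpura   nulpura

kelot ~ kelut, yolema ~ yulema — Vevike o corresponds to Moluren u after a consonant, before a consonant other than r, m, n, p, b, f, v.
pimbuos ~ pimpuus — Vevike b corresponds to Moluren p after a consonant, before a back vowel.
Applying these to Vevike 'yolbura':
  yolbura → yulbura   (o→u after a consonant, before a consonant other than r, m, n, p, b, f, v)
  yulbura → yulpura   (b→p after a consonant, before a back vowel)
So the Moluren cognate is 'yulpura'.

yulpura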